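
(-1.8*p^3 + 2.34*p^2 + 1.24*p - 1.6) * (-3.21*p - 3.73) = 5.778*p^4 - 0.797399999999999*p^3 - 12.7086*p^2 + 0.510800000000001*p + 5.968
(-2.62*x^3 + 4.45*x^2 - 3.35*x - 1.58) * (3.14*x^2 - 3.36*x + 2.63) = -8.2268*x^5 + 22.7762*x^4 - 32.3616*x^3 + 17.9983*x^2 - 3.5017*x - 4.1554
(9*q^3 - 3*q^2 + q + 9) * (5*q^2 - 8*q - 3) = 45*q^5 - 87*q^4 + 2*q^3 + 46*q^2 - 75*q - 27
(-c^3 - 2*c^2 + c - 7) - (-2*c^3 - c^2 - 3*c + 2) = c^3 - c^2 + 4*c - 9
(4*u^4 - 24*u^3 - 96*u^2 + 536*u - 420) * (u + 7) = 4*u^5 + 4*u^4 - 264*u^3 - 136*u^2 + 3332*u - 2940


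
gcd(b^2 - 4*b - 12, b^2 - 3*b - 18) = b - 6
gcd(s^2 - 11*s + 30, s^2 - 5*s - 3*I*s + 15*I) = s - 5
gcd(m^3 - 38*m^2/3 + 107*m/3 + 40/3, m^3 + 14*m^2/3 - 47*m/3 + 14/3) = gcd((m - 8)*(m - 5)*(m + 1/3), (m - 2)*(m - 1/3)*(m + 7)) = 1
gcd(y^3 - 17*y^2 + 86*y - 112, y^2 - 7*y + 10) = y - 2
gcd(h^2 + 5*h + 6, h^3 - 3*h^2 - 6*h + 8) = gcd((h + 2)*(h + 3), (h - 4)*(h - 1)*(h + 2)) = h + 2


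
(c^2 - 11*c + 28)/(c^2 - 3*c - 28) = (c - 4)/(c + 4)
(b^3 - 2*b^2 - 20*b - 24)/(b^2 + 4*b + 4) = b - 6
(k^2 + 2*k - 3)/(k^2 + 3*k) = (k - 1)/k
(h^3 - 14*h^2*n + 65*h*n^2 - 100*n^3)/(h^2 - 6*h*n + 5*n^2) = (h^2 - 9*h*n + 20*n^2)/(h - n)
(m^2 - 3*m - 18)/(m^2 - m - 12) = (m - 6)/(m - 4)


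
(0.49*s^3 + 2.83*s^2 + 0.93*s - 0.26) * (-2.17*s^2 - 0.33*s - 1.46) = -1.0633*s^5 - 6.3028*s^4 - 3.6674*s^3 - 3.8745*s^2 - 1.272*s + 0.3796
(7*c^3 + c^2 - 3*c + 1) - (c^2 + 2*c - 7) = 7*c^3 - 5*c + 8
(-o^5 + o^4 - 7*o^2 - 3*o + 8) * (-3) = 3*o^5 - 3*o^4 + 21*o^2 + 9*o - 24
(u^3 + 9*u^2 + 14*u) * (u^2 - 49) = u^5 + 9*u^4 - 35*u^3 - 441*u^2 - 686*u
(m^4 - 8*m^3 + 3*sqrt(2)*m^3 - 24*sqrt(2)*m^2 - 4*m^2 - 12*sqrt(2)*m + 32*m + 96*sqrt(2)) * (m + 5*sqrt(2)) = m^5 - 8*m^4 + 8*sqrt(2)*m^4 - 64*sqrt(2)*m^3 + 26*m^3 - 208*m^2 - 32*sqrt(2)*m^2 - 120*m + 256*sqrt(2)*m + 960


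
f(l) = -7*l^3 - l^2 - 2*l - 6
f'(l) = -21*l^2 - 2*l - 2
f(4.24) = -566.03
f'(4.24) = -388.01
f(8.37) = -4197.43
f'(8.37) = -1489.93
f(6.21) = -1733.37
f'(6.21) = -824.27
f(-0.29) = -5.33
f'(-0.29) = -3.19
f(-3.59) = 312.17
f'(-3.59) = -265.47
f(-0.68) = -2.90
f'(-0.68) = -10.35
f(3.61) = -355.57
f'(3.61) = -282.89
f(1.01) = -16.25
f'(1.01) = -25.44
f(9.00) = -5208.00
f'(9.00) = -1721.00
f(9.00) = -5208.00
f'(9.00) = -1721.00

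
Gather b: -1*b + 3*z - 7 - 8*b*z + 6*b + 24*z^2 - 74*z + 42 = b*(5 - 8*z) + 24*z^2 - 71*z + 35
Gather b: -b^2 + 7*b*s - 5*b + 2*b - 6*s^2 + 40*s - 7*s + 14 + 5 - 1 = -b^2 + b*(7*s - 3) - 6*s^2 + 33*s + 18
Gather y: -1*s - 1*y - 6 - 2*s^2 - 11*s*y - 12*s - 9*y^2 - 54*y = -2*s^2 - 13*s - 9*y^2 + y*(-11*s - 55) - 6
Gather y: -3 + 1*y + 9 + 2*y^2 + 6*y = 2*y^2 + 7*y + 6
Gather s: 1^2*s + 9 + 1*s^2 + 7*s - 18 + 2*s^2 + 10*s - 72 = 3*s^2 + 18*s - 81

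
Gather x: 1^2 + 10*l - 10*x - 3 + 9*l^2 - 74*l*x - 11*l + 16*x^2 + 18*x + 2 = 9*l^2 - l + 16*x^2 + x*(8 - 74*l)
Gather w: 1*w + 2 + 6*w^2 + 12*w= 6*w^2 + 13*w + 2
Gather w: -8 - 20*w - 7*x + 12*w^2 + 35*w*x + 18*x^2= 12*w^2 + w*(35*x - 20) + 18*x^2 - 7*x - 8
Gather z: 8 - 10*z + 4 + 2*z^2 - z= 2*z^2 - 11*z + 12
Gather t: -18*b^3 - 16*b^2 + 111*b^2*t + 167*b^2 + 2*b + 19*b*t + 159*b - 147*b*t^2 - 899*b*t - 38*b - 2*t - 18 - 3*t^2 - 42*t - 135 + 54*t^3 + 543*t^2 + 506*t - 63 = -18*b^3 + 151*b^2 + 123*b + 54*t^3 + t^2*(540 - 147*b) + t*(111*b^2 - 880*b + 462) - 216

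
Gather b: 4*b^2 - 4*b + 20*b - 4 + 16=4*b^2 + 16*b + 12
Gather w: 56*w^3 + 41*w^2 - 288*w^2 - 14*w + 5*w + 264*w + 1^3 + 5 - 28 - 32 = 56*w^3 - 247*w^2 + 255*w - 54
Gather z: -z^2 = -z^2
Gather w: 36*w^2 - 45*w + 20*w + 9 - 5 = 36*w^2 - 25*w + 4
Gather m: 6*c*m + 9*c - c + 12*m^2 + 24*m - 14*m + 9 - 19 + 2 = 8*c + 12*m^2 + m*(6*c + 10) - 8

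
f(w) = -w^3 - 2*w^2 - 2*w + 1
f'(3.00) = -41.00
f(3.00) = -50.00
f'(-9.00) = -209.00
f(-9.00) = 586.00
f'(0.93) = -8.31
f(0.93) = -3.39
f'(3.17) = -44.83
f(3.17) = -57.29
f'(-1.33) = -1.99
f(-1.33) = 2.47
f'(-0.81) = -0.73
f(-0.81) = 1.84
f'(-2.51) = -10.86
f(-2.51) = 9.23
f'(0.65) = -5.87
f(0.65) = -1.42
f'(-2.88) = -15.36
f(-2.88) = 14.06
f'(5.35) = -109.27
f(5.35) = -220.08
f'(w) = -3*w^2 - 4*w - 2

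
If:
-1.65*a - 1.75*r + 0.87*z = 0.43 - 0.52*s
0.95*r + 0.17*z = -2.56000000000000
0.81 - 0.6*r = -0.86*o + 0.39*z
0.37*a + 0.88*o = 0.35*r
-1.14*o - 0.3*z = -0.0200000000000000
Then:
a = -0.40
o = -1.25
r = -3.55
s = -20.43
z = 4.80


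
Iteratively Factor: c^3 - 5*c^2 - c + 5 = (c - 1)*(c^2 - 4*c - 5) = (c - 1)*(c + 1)*(c - 5)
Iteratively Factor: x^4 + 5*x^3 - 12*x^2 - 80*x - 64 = (x - 4)*(x^3 + 9*x^2 + 24*x + 16) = (x - 4)*(x + 4)*(x^2 + 5*x + 4) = (x - 4)*(x + 1)*(x + 4)*(x + 4)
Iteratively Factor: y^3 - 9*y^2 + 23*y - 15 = (y - 5)*(y^2 - 4*y + 3) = (y - 5)*(y - 3)*(y - 1)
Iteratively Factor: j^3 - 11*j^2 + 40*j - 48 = (j - 4)*(j^2 - 7*j + 12) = (j - 4)^2*(j - 3)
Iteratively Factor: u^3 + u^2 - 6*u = (u - 2)*(u^2 + 3*u) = u*(u - 2)*(u + 3)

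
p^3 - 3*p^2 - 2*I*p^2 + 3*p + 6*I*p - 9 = (p - 3)*(p - 3*I)*(p + I)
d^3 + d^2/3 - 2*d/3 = d*(d - 2/3)*(d + 1)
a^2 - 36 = (a - 6)*(a + 6)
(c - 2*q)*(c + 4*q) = c^2 + 2*c*q - 8*q^2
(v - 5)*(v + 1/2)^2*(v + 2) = v^4 - 2*v^3 - 51*v^2/4 - 43*v/4 - 5/2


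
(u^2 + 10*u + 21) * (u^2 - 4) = u^4 + 10*u^3 + 17*u^2 - 40*u - 84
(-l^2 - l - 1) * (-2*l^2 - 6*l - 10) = 2*l^4 + 8*l^3 + 18*l^2 + 16*l + 10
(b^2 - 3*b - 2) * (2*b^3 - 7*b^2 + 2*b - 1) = 2*b^5 - 13*b^4 + 19*b^3 + 7*b^2 - b + 2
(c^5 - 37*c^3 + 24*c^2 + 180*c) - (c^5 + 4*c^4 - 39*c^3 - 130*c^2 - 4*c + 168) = -4*c^4 + 2*c^3 + 154*c^2 + 184*c - 168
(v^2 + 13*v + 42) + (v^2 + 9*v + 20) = 2*v^2 + 22*v + 62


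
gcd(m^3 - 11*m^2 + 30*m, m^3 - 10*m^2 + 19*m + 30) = m^2 - 11*m + 30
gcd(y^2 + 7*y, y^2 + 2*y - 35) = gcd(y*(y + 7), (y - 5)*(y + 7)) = y + 7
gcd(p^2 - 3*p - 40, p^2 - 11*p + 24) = p - 8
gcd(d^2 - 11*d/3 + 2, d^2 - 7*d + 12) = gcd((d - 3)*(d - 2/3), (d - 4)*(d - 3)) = d - 3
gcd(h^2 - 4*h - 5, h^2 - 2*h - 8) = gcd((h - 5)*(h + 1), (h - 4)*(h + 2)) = 1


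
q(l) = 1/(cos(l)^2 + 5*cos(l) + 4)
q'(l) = (2*sin(l)*cos(l) + 5*sin(l))/(cos(l)^2 + 5*cos(l) + 4)^2 = (2*cos(l) + 5)*sin(l)/(cos(l)^2 + 5*cos(l) + 4)^2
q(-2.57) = 1.99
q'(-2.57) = -7.12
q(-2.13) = 0.61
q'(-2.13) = -1.26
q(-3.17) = 826.07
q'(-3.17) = 58162.99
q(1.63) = 0.27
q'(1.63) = 0.35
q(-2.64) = 2.60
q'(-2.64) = -10.55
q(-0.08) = 0.10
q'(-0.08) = -0.01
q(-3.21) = 142.41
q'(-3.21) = 4165.15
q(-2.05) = 0.52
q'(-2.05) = -0.99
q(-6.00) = 0.10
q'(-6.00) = 0.02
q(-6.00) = 0.10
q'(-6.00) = 0.02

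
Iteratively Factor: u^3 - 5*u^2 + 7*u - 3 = (u - 1)*(u^2 - 4*u + 3) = (u - 1)^2*(u - 3)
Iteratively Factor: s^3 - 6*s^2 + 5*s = (s - 5)*(s^2 - s) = (s - 5)*(s - 1)*(s)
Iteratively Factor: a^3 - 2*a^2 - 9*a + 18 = (a + 3)*(a^2 - 5*a + 6) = (a - 2)*(a + 3)*(a - 3)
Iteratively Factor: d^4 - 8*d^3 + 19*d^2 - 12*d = (d - 1)*(d^3 - 7*d^2 + 12*d) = d*(d - 1)*(d^2 - 7*d + 12) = d*(d - 4)*(d - 1)*(d - 3)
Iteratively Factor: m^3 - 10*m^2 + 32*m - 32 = (m - 2)*(m^2 - 8*m + 16) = (m - 4)*(m - 2)*(m - 4)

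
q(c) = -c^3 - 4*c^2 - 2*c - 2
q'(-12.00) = -338.00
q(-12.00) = 1174.00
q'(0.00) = -2.00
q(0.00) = -2.00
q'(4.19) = -88.19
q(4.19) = -154.16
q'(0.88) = -11.36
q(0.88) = -7.54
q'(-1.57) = 3.17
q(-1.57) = -4.85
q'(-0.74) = 2.28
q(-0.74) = -2.31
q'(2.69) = -45.23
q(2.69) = -55.79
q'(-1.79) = 2.71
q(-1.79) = -5.50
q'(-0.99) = 2.98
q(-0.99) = -2.97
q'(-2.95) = -4.51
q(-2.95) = -5.24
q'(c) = -3*c^2 - 8*c - 2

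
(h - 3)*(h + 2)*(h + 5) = h^3 + 4*h^2 - 11*h - 30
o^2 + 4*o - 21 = (o - 3)*(o + 7)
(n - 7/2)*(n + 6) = n^2 + 5*n/2 - 21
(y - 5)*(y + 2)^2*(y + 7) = y^4 + 6*y^3 - 23*y^2 - 132*y - 140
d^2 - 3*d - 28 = (d - 7)*(d + 4)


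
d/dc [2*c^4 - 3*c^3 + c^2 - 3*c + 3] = 8*c^3 - 9*c^2 + 2*c - 3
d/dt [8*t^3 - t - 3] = 24*t^2 - 1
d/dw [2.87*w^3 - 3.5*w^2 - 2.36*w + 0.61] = 8.61*w^2 - 7.0*w - 2.36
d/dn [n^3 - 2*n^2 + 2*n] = 3*n^2 - 4*n + 2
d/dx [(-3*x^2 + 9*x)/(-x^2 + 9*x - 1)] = 3*(-6*x^2 + 2*x - 3)/(x^4 - 18*x^3 + 83*x^2 - 18*x + 1)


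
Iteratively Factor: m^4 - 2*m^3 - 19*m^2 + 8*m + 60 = (m - 5)*(m^3 + 3*m^2 - 4*m - 12) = (m - 5)*(m + 3)*(m^2 - 4) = (m - 5)*(m + 2)*(m + 3)*(m - 2)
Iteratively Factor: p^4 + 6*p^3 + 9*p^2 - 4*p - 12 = (p + 2)*(p^3 + 4*p^2 + p - 6) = (p + 2)^2*(p^2 + 2*p - 3) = (p - 1)*(p + 2)^2*(p + 3)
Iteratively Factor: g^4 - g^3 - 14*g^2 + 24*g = (g - 3)*(g^3 + 2*g^2 - 8*g) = (g - 3)*(g + 4)*(g^2 - 2*g) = g*(g - 3)*(g + 4)*(g - 2)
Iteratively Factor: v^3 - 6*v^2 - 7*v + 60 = (v + 3)*(v^2 - 9*v + 20) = (v - 5)*(v + 3)*(v - 4)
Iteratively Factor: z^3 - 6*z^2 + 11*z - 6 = (z - 1)*(z^2 - 5*z + 6) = (z - 2)*(z - 1)*(z - 3)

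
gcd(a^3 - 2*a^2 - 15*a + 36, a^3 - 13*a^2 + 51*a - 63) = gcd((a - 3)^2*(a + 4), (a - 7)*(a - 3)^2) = a^2 - 6*a + 9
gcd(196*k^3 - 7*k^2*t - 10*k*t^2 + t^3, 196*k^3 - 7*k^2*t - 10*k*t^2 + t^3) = 196*k^3 - 7*k^2*t - 10*k*t^2 + t^3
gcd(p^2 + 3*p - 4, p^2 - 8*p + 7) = p - 1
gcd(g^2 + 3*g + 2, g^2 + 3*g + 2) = g^2 + 3*g + 2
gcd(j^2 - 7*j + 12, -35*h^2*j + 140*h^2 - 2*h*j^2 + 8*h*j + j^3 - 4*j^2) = j - 4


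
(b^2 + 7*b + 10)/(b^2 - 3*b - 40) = (b + 2)/(b - 8)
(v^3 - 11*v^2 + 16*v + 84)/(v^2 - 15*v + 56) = (v^2 - 4*v - 12)/(v - 8)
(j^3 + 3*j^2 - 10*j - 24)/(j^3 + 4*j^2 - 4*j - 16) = (j - 3)/(j - 2)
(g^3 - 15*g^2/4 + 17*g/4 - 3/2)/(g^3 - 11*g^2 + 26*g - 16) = (g - 3/4)/(g - 8)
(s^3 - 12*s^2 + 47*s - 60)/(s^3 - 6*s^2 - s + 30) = (s - 4)/(s + 2)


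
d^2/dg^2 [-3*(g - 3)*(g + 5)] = -6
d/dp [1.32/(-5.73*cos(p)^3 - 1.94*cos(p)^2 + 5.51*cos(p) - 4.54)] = (-22.6908*cos(p)^2 - 5.1216*cos(p) + 7.2732)*sin(p)/(5.73*cos(p)^3 + 1.94*cos(p)^2 - 5.51*cos(p) + 4.54)^2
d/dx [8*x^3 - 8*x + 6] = 24*x^2 - 8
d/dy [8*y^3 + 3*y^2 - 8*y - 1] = 24*y^2 + 6*y - 8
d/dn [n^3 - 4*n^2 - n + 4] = 3*n^2 - 8*n - 1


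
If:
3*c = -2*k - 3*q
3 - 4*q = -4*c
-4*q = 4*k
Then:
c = -3/16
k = -9/16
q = 9/16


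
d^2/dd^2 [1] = 0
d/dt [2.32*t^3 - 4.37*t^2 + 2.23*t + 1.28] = 6.96*t^2 - 8.74*t + 2.23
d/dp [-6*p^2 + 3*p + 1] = 3 - 12*p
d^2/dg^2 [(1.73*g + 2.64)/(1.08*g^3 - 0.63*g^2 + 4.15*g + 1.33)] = (12.107232*g^5 + 29.889*g^4 - 42.874542*g^3 + 47.462112*g^2 - 55.468854*g + 76.261442)/(1.259712*g^9 - 2.204496*g^8 + 15.807636*g^7 - 12.538071*g^6 + 55.312713*g^5 + 4.799466*g^4 + 56.340901*g^3 + 65.374554*g^2 + 22.022805*g + 2.352637)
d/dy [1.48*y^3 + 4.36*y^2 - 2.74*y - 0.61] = 4.44*y^2 + 8.72*y - 2.74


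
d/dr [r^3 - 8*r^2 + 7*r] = 3*r^2 - 16*r + 7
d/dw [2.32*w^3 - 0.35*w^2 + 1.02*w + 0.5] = 6.96*w^2 - 0.7*w + 1.02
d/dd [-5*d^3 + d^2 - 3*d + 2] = -15*d^2 + 2*d - 3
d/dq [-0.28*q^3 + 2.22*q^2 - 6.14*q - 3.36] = -0.84*q^2 + 4.44*q - 6.14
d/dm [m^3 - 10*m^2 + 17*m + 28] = 3*m^2 - 20*m + 17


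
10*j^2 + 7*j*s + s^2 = (2*j + s)*(5*j + s)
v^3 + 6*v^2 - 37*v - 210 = (v - 6)*(v + 5)*(v + 7)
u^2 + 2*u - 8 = (u - 2)*(u + 4)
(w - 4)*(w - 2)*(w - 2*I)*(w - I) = w^4 - 6*w^3 - 3*I*w^3 + 6*w^2 + 18*I*w^2 + 12*w - 24*I*w - 16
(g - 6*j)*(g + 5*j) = g^2 - g*j - 30*j^2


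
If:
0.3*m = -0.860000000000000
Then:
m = -2.87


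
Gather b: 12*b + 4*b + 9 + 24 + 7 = 16*b + 40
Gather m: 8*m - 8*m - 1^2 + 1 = 0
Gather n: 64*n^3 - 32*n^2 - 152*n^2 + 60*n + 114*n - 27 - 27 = 64*n^3 - 184*n^2 + 174*n - 54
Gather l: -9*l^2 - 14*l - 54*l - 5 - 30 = -9*l^2 - 68*l - 35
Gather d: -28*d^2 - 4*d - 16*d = -28*d^2 - 20*d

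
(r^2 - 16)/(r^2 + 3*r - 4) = (r - 4)/(r - 1)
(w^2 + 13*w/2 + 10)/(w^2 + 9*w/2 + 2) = (2*w + 5)/(2*w + 1)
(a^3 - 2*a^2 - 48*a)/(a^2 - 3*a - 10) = a*(-a^2 + 2*a + 48)/(-a^2 + 3*a + 10)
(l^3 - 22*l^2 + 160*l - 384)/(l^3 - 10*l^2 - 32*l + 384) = (l - 6)/(l + 6)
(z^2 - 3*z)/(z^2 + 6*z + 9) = z*(z - 3)/(z^2 + 6*z + 9)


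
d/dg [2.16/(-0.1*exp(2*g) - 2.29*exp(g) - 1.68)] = (0.432*exp(g) + 4.9464)*exp(g)/(0.1*exp(2*g) + 2.29*exp(g) + 1.68)^2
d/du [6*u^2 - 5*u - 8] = 12*u - 5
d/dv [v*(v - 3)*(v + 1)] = 3*v^2 - 4*v - 3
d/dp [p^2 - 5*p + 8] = 2*p - 5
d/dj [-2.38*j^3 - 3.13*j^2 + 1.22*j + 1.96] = -7.14*j^2 - 6.26*j + 1.22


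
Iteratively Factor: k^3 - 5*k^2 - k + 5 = (k + 1)*(k^2 - 6*k + 5) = (k - 1)*(k + 1)*(k - 5)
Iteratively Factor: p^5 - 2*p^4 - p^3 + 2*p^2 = (p)*(p^4 - 2*p^3 - p^2 + 2*p) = p*(p - 2)*(p^3 - p) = p^2*(p - 2)*(p^2 - 1) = p^2*(p - 2)*(p - 1)*(p + 1)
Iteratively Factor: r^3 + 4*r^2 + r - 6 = (r - 1)*(r^2 + 5*r + 6) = (r - 1)*(r + 3)*(r + 2)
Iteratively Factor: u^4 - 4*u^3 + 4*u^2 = (u - 2)*(u^3 - 2*u^2) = u*(u - 2)*(u^2 - 2*u) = u^2*(u - 2)*(u - 2)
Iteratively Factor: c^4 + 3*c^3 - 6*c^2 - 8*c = (c + 4)*(c^3 - c^2 - 2*c) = c*(c + 4)*(c^2 - c - 2) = c*(c - 2)*(c + 4)*(c + 1)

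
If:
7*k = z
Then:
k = z/7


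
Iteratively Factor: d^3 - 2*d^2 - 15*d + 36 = (d + 4)*(d^2 - 6*d + 9) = (d - 3)*(d + 4)*(d - 3)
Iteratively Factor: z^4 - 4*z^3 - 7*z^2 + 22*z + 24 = (z - 4)*(z^3 - 7*z - 6) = (z - 4)*(z - 3)*(z^2 + 3*z + 2) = (z - 4)*(z - 3)*(z + 2)*(z + 1)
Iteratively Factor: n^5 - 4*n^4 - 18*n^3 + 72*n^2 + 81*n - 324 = (n - 3)*(n^4 - n^3 - 21*n^2 + 9*n + 108) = (n - 4)*(n - 3)*(n^3 + 3*n^2 - 9*n - 27) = (n - 4)*(n - 3)^2*(n^2 + 6*n + 9) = (n - 4)*(n - 3)^2*(n + 3)*(n + 3)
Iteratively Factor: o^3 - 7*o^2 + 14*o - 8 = (o - 1)*(o^2 - 6*o + 8) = (o - 2)*(o - 1)*(o - 4)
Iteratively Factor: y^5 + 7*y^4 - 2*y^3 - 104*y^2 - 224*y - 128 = (y - 4)*(y^4 + 11*y^3 + 42*y^2 + 64*y + 32) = (y - 4)*(y + 4)*(y^3 + 7*y^2 + 14*y + 8) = (y - 4)*(y + 1)*(y + 4)*(y^2 + 6*y + 8) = (y - 4)*(y + 1)*(y + 4)^2*(y + 2)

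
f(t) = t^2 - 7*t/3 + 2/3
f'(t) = 2*t - 7/3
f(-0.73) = 2.90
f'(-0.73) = -3.79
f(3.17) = 3.32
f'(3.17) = 4.01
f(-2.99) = 16.58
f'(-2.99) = -8.31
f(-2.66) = 13.95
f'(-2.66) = -7.65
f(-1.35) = 5.64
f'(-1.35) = -5.03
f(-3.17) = 18.11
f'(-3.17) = -8.67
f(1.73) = -0.38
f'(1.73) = 1.13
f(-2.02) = 9.46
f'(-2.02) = -6.37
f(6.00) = 22.67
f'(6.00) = 9.67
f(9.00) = 60.67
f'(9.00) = 15.67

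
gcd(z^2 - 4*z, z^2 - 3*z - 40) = 1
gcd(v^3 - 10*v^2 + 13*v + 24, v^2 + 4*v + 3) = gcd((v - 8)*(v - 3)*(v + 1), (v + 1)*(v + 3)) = v + 1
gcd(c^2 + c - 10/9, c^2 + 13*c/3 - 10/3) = c - 2/3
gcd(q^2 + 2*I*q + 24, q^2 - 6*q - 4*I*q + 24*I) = q - 4*I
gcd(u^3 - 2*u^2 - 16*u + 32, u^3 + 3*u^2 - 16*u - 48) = u^2 - 16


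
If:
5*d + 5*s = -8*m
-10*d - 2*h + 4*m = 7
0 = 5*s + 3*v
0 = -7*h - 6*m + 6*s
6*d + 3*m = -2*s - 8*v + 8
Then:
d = -8429/33778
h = -18339/16889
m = 9850/16889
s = -23091/33778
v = 38485/33778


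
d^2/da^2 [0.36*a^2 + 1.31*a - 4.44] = 0.720000000000000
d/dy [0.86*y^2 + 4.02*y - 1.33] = 1.72*y + 4.02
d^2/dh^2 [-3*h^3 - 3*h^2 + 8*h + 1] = -18*h - 6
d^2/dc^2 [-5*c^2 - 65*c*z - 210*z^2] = -10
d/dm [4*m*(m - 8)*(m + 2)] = 12*m^2 - 48*m - 64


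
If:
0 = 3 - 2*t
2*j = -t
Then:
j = -3/4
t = 3/2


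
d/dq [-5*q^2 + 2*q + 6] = 2 - 10*q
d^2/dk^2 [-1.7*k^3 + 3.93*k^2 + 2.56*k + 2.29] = 7.86 - 10.2*k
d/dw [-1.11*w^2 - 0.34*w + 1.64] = -2.22*w - 0.34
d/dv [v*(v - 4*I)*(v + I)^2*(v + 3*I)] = 5*v^4 + 4*I*v^3 + 39*v^2 + 50*I*v - 12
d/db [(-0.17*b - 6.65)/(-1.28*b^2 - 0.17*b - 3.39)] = (0.2176*b^2 + 0.0289*b - (0.17*b + 6.65)*(2.56*b + 0.17) + 0.5763)/(1.28*b^2 + 0.17*b + 3.39)^2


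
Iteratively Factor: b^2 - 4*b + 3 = (b - 3)*(b - 1)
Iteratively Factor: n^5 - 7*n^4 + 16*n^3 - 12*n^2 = (n)*(n^4 - 7*n^3 + 16*n^2 - 12*n) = n*(n - 2)*(n^3 - 5*n^2 + 6*n) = n*(n - 2)^2*(n^2 - 3*n) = n*(n - 3)*(n - 2)^2*(n)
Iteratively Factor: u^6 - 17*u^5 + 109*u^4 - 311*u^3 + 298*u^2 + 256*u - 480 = (u - 4)*(u^5 - 13*u^4 + 57*u^3 - 83*u^2 - 34*u + 120) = (u - 4)*(u + 1)*(u^4 - 14*u^3 + 71*u^2 - 154*u + 120) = (u - 4)*(u - 2)*(u + 1)*(u^3 - 12*u^2 + 47*u - 60) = (u - 4)^2*(u - 2)*(u + 1)*(u^2 - 8*u + 15) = (u - 4)^2*(u - 3)*(u - 2)*(u + 1)*(u - 5)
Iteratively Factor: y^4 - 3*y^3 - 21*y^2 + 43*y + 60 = (y - 5)*(y^3 + 2*y^2 - 11*y - 12) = (y - 5)*(y + 1)*(y^2 + y - 12) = (y - 5)*(y + 1)*(y + 4)*(y - 3)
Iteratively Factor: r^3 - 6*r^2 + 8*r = (r - 2)*(r^2 - 4*r) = (r - 4)*(r - 2)*(r)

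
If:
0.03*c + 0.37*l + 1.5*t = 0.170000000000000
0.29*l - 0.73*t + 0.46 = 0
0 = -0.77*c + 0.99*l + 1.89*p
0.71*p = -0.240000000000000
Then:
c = -1.79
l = -0.75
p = -0.34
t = 0.33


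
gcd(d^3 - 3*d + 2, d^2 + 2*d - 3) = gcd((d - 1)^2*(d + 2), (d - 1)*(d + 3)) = d - 1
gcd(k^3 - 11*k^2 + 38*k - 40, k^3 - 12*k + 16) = k - 2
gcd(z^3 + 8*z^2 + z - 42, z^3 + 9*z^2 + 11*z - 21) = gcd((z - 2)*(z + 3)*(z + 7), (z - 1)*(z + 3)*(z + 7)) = z^2 + 10*z + 21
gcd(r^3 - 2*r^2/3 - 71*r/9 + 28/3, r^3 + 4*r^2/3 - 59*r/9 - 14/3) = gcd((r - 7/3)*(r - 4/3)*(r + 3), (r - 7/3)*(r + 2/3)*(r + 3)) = r^2 + 2*r/3 - 7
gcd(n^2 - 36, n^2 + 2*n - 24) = n + 6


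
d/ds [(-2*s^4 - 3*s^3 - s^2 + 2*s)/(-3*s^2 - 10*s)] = (12*s^3 + 69*s^2 + 60*s + 16)/(9*s^2 + 60*s + 100)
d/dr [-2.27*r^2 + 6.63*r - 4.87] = 6.63 - 4.54*r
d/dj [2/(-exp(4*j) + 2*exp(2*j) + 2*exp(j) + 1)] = (8*exp(3*j) - 8*exp(j) - 4)*exp(j)/(-exp(4*j) + 2*exp(2*j) + 2*exp(j) + 1)^2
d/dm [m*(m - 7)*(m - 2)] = 3*m^2 - 18*m + 14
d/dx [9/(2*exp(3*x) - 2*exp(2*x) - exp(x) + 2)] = (-54*exp(2*x) + 36*exp(x) + 9)*exp(x)/(2*exp(3*x) - 2*exp(2*x) - exp(x) + 2)^2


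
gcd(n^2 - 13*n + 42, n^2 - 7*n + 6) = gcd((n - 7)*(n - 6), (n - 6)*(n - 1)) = n - 6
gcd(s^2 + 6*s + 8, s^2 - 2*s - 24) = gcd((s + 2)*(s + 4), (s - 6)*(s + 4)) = s + 4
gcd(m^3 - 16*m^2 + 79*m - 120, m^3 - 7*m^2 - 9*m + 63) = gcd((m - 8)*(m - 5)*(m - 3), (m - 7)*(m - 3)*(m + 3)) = m - 3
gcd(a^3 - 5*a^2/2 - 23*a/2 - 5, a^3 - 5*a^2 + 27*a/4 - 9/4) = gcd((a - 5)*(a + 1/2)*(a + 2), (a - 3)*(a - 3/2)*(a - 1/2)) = 1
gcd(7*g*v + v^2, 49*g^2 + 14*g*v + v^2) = 7*g + v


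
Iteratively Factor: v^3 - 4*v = (v - 2)*(v^2 + 2*v) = (v - 2)*(v + 2)*(v)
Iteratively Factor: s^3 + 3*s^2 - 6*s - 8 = (s + 4)*(s^2 - s - 2) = (s - 2)*(s + 4)*(s + 1)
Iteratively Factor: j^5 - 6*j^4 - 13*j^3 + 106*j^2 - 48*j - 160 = (j - 2)*(j^4 - 4*j^3 - 21*j^2 + 64*j + 80) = (j - 5)*(j - 2)*(j^3 + j^2 - 16*j - 16) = (j - 5)*(j - 2)*(j + 4)*(j^2 - 3*j - 4) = (j - 5)*(j - 4)*(j - 2)*(j + 4)*(j + 1)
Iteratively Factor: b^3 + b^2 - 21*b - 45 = (b + 3)*(b^2 - 2*b - 15) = (b - 5)*(b + 3)*(b + 3)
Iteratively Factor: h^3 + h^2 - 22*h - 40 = (h - 5)*(h^2 + 6*h + 8) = (h - 5)*(h + 2)*(h + 4)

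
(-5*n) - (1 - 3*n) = -2*n - 1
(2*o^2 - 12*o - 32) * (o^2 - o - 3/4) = 2*o^4 - 14*o^3 - 43*o^2/2 + 41*o + 24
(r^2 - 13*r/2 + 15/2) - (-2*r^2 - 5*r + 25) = 3*r^2 - 3*r/2 - 35/2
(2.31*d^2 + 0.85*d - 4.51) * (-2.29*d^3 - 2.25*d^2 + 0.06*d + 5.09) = -5.2899*d^5 - 7.144*d^4 + 8.554*d^3 + 21.9564*d^2 + 4.0559*d - 22.9559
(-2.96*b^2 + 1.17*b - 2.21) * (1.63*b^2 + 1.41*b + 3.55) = -4.8248*b^4 - 2.2665*b^3 - 12.4606*b^2 + 1.0374*b - 7.8455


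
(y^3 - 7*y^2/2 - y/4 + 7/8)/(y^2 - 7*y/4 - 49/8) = (4*y^2 - 1)/(4*y + 7)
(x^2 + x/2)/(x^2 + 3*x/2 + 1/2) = x/(x + 1)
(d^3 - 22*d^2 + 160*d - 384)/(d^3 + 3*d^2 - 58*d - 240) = (d^2 - 14*d + 48)/(d^2 + 11*d + 30)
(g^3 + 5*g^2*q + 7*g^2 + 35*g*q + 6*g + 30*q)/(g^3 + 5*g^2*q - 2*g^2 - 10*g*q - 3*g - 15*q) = (g + 6)/(g - 3)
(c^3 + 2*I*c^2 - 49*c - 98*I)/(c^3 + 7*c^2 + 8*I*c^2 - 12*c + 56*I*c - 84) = (c - 7)/(c + 6*I)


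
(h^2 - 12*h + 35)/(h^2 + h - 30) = (h - 7)/(h + 6)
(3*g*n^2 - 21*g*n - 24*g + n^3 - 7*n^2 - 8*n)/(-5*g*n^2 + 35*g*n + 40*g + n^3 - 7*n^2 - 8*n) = (-3*g - n)/(5*g - n)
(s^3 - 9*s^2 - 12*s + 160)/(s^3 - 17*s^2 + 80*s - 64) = (s^2 - s - 20)/(s^2 - 9*s + 8)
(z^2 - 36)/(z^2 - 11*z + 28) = (z^2 - 36)/(z^2 - 11*z + 28)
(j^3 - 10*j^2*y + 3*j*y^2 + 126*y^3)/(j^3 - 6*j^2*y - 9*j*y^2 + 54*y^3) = (-j + 7*y)/(-j + 3*y)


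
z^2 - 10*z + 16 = (z - 8)*(z - 2)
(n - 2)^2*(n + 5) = n^3 + n^2 - 16*n + 20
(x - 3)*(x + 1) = x^2 - 2*x - 3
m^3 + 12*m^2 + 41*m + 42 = (m + 2)*(m + 3)*(m + 7)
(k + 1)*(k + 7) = k^2 + 8*k + 7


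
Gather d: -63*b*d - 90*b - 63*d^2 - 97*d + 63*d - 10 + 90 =-90*b - 63*d^2 + d*(-63*b - 34) + 80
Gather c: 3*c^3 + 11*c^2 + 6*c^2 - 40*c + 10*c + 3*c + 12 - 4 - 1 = 3*c^3 + 17*c^2 - 27*c + 7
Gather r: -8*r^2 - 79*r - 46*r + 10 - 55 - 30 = -8*r^2 - 125*r - 75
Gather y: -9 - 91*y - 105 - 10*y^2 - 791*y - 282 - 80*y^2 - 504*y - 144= -90*y^2 - 1386*y - 540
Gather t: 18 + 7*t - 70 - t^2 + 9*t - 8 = -t^2 + 16*t - 60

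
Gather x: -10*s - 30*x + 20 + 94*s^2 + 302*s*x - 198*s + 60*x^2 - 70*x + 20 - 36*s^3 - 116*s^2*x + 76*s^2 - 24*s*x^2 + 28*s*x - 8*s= -36*s^3 + 170*s^2 - 216*s + x^2*(60 - 24*s) + x*(-116*s^2 + 330*s - 100) + 40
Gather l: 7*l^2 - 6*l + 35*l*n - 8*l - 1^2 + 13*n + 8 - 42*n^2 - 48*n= 7*l^2 + l*(35*n - 14) - 42*n^2 - 35*n + 7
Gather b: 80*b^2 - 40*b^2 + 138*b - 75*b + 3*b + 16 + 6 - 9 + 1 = 40*b^2 + 66*b + 14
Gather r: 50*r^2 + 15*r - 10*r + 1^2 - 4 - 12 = 50*r^2 + 5*r - 15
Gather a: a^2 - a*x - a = a^2 + a*(-x - 1)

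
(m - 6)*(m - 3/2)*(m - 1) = m^3 - 17*m^2/2 + 33*m/2 - 9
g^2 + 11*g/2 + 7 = (g + 2)*(g + 7/2)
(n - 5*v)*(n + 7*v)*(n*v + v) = n^3*v + 2*n^2*v^2 + n^2*v - 35*n*v^3 + 2*n*v^2 - 35*v^3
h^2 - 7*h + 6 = (h - 6)*(h - 1)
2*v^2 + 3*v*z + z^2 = (v + z)*(2*v + z)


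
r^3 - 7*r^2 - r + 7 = (r - 7)*(r - 1)*(r + 1)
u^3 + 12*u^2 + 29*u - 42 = (u - 1)*(u + 6)*(u + 7)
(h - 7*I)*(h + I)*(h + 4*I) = h^3 - 2*I*h^2 + 31*h + 28*I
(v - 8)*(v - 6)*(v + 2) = v^3 - 12*v^2 + 20*v + 96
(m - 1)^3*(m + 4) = m^4 + m^3 - 9*m^2 + 11*m - 4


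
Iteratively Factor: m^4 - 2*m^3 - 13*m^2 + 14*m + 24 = (m + 1)*(m^3 - 3*m^2 - 10*m + 24) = (m - 4)*(m + 1)*(m^2 + m - 6) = (m - 4)*(m - 2)*(m + 1)*(m + 3)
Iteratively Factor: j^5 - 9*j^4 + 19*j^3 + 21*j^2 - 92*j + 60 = (j - 5)*(j^4 - 4*j^3 - j^2 + 16*j - 12) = (j - 5)*(j + 2)*(j^3 - 6*j^2 + 11*j - 6) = (j - 5)*(j - 3)*(j + 2)*(j^2 - 3*j + 2) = (j - 5)*(j - 3)*(j - 2)*(j + 2)*(j - 1)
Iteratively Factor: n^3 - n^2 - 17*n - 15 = (n + 1)*(n^2 - 2*n - 15) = (n + 1)*(n + 3)*(n - 5)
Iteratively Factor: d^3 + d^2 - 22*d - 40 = (d + 2)*(d^2 - d - 20) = (d - 5)*(d + 2)*(d + 4)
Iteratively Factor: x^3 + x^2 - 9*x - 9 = (x + 1)*(x^2 - 9) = (x + 1)*(x + 3)*(x - 3)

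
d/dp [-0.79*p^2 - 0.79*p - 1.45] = -1.58*p - 0.79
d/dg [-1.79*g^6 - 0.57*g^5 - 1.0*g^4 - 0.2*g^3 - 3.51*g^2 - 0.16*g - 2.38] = -10.74*g^5 - 2.85*g^4 - 4.0*g^3 - 0.6*g^2 - 7.02*g - 0.16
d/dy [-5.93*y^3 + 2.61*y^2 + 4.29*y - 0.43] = -17.79*y^2 + 5.22*y + 4.29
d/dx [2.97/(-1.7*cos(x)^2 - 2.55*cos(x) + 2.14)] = -(10.098*cos(x) + 7.5735)*sin(x)/(1.7*cos(x)^2 + 2.55*cos(x) - 2.14)^2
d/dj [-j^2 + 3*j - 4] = 3 - 2*j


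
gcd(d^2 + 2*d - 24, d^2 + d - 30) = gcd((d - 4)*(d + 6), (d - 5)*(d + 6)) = d + 6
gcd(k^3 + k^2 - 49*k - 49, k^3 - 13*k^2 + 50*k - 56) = k - 7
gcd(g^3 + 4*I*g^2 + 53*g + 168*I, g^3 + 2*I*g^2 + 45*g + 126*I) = g^2 - 4*I*g + 21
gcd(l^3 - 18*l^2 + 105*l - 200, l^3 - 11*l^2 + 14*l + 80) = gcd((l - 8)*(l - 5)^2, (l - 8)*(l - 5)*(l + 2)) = l^2 - 13*l + 40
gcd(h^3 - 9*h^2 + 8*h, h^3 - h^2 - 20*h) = h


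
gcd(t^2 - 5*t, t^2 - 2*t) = t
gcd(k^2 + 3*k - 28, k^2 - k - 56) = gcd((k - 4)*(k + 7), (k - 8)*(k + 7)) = k + 7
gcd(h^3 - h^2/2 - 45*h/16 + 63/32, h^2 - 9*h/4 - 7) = h + 7/4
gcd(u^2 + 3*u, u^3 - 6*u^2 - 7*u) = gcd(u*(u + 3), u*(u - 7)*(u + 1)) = u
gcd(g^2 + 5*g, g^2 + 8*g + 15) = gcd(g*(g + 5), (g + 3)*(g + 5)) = g + 5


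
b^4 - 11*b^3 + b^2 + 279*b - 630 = (b - 7)*(b - 6)*(b - 3)*(b + 5)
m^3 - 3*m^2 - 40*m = m*(m - 8)*(m + 5)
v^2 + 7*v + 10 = (v + 2)*(v + 5)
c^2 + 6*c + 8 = (c + 2)*(c + 4)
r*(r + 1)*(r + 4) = r^3 + 5*r^2 + 4*r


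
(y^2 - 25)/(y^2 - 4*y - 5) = (y + 5)/(y + 1)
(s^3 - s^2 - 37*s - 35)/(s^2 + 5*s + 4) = (s^2 - 2*s - 35)/(s + 4)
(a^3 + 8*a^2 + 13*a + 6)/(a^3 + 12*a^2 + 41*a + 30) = (a + 1)/(a + 5)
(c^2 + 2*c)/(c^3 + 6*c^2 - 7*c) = (c + 2)/(c^2 + 6*c - 7)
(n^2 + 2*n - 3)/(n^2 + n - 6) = (n - 1)/(n - 2)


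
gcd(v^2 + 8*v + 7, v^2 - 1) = v + 1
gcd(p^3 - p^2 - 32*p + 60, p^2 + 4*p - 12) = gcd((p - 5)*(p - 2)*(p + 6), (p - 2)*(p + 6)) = p^2 + 4*p - 12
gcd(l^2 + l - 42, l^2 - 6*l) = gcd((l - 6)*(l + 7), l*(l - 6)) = l - 6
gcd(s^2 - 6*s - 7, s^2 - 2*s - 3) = s + 1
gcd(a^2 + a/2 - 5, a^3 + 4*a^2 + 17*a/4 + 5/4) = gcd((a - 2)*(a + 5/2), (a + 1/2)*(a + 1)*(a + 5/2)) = a + 5/2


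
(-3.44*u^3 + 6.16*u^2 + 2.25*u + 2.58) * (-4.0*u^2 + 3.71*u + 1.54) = 13.76*u^5 - 37.4024*u^4 + 8.556*u^3 + 7.5139*u^2 + 13.0368*u + 3.9732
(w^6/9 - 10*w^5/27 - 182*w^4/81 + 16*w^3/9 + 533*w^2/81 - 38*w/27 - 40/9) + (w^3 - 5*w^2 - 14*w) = w^6/9 - 10*w^5/27 - 182*w^4/81 + 25*w^3/9 + 128*w^2/81 - 416*w/27 - 40/9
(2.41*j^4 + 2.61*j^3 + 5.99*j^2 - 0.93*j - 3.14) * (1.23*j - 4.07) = 2.9643*j^5 - 6.5984*j^4 - 3.255*j^3 - 25.5232*j^2 - 0.0770999999999997*j + 12.7798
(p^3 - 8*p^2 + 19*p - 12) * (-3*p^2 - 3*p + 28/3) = -3*p^5 + 21*p^4 - 71*p^3/3 - 287*p^2/3 + 640*p/3 - 112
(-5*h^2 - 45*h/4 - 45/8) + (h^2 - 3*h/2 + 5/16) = -4*h^2 - 51*h/4 - 85/16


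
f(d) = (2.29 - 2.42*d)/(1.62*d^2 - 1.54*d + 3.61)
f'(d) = (1.54 - 3.24*d)*(2.29 - 2.42*d)/(1.62*d^2 - 1.54*d + 3.61)^2 - 2.42/(1.62*d^2 - 1.54*d + 3.61)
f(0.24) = 0.51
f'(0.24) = -0.61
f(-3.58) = 0.37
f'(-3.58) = 0.08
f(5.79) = -0.24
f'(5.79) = 0.03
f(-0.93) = 0.70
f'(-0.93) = 0.12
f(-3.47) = 0.38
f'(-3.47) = 0.08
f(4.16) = -0.31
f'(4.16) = 0.05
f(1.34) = -0.21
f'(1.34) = -0.41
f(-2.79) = 0.44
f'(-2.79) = 0.11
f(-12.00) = 0.12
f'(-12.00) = 0.01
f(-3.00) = 0.42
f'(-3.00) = 0.10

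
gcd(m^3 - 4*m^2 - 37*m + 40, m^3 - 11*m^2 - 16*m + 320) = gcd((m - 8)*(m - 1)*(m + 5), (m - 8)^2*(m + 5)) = m^2 - 3*m - 40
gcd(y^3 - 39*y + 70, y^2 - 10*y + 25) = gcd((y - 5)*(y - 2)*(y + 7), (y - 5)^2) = y - 5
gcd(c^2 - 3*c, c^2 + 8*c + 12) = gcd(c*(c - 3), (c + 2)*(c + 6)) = 1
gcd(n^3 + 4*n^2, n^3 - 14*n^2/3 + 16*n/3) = n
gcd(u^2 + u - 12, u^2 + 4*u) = u + 4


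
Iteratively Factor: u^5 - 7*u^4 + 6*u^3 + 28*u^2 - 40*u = (u - 2)*(u^4 - 5*u^3 - 4*u^2 + 20*u) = (u - 2)^2*(u^3 - 3*u^2 - 10*u) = (u - 2)^2*(u + 2)*(u^2 - 5*u) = u*(u - 2)^2*(u + 2)*(u - 5)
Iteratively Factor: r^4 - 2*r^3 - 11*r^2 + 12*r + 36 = (r + 2)*(r^3 - 4*r^2 - 3*r + 18) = (r + 2)^2*(r^2 - 6*r + 9) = (r - 3)*(r + 2)^2*(r - 3)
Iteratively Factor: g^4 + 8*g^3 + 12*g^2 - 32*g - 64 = (g + 2)*(g^3 + 6*g^2 - 32) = (g + 2)*(g + 4)*(g^2 + 2*g - 8) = (g + 2)*(g + 4)^2*(g - 2)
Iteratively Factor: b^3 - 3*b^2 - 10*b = (b)*(b^2 - 3*b - 10) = b*(b + 2)*(b - 5)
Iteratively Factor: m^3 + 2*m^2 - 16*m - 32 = (m - 4)*(m^2 + 6*m + 8) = (m - 4)*(m + 4)*(m + 2)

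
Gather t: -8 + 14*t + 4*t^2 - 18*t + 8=4*t^2 - 4*t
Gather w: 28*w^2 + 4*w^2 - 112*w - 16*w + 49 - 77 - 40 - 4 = 32*w^2 - 128*w - 72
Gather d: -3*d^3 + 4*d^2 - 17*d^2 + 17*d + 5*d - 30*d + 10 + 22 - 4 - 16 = -3*d^3 - 13*d^2 - 8*d + 12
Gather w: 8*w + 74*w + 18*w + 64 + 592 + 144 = 100*w + 800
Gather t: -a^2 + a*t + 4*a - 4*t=-a^2 + 4*a + t*(a - 4)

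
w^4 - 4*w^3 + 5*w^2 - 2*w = w*(w - 2)*(w - 1)^2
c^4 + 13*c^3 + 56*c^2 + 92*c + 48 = (c + 1)*(c + 2)*(c + 4)*(c + 6)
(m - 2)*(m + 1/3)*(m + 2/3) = m^3 - m^2 - 16*m/9 - 4/9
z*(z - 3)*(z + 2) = z^3 - z^2 - 6*z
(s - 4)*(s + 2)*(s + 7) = s^3 + 5*s^2 - 22*s - 56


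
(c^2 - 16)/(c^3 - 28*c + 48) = (c + 4)/(c^2 + 4*c - 12)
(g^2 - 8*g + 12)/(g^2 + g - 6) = (g - 6)/(g + 3)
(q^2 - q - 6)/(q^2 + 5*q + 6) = (q - 3)/(q + 3)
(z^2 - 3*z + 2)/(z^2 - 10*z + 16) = (z - 1)/(z - 8)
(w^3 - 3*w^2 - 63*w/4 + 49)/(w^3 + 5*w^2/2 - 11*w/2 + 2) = (4*w^2 - 28*w + 49)/(2*(2*w^2 - 3*w + 1))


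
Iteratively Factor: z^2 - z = (z - 1)*(z)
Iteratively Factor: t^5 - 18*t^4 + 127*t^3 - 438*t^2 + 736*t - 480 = (t - 4)*(t^4 - 14*t^3 + 71*t^2 - 154*t + 120) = (t - 4)*(t - 3)*(t^3 - 11*t^2 + 38*t - 40) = (t - 4)^2*(t - 3)*(t^2 - 7*t + 10) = (t - 4)^2*(t - 3)*(t - 2)*(t - 5)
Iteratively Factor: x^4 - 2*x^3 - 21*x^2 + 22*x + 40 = (x + 1)*(x^3 - 3*x^2 - 18*x + 40) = (x - 2)*(x + 1)*(x^2 - x - 20) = (x - 2)*(x + 1)*(x + 4)*(x - 5)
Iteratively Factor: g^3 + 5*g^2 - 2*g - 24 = (g + 3)*(g^2 + 2*g - 8) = (g - 2)*(g + 3)*(g + 4)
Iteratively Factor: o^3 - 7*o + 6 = (o - 2)*(o^2 + 2*o - 3) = (o - 2)*(o + 3)*(o - 1)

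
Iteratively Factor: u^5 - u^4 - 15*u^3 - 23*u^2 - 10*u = (u + 1)*(u^4 - 2*u^3 - 13*u^2 - 10*u) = (u + 1)^2*(u^3 - 3*u^2 - 10*u) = (u - 5)*(u + 1)^2*(u^2 + 2*u) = u*(u - 5)*(u + 1)^2*(u + 2)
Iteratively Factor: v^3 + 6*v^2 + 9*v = (v)*(v^2 + 6*v + 9) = v*(v + 3)*(v + 3)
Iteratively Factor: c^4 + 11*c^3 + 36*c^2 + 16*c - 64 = (c + 4)*(c^3 + 7*c^2 + 8*c - 16) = (c + 4)^2*(c^2 + 3*c - 4) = (c - 1)*(c + 4)^2*(c + 4)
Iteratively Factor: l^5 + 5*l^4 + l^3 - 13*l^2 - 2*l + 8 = (l + 2)*(l^4 + 3*l^3 - 5*l^2 - 3*l + 4) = (l + 1)*(l + 2)*(l^3 + 2*l^2 - 7*l + 4) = (l - 1)*(l + 1)*(l + 2)*(l^2 + 3*l - 4) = (l - 1)*(l + 1)*(l + 2)*(l + 4)*(l - 1)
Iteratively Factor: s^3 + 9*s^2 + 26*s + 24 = (s + 4)*(s^2 + 5*s + 6) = (s + 3)*(s + 4)*(s + 2)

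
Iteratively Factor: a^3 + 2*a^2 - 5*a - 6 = (a - 2)*(a^2 + 4*a + 3) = (a - 2)*(a + 3)*(a + 1)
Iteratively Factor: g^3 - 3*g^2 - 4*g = (g - 4)*(g^2 + g) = (g - 4)*(g + 1)*(g)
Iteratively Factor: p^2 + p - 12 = (p - 3)*(p + 4)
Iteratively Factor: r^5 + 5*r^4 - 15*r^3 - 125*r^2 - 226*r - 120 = (r + 3)*(r^4 + 2*r^3 - 21*r^2 - 62*r - 40) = (r + 3)*(r + 4)*(r^3 - 2*r^2 - 13*r - 10) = (r + 2)*(r + 3)*(r + 4)*(r^2 - 4*r - 5) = (r - 5)*(r + 2)*(r + 3)*(r + 4)*(r + 1)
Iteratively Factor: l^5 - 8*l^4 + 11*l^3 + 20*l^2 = (l + 1)*(l^4 - 9*l^3 + 20*l^2) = (l - 5)*(l + 1)*(l^3 - 4*l^2) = l*(l - 5)*(l + 1)*(l^2 - 4*l) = l^2*(l - 5)*(l + 1)*(l - 4)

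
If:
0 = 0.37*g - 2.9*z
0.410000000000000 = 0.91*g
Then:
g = 0.45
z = 0.06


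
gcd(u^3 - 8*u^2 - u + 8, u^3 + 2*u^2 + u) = u + 1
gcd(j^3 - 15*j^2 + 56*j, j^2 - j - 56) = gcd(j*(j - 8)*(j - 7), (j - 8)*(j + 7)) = j - 8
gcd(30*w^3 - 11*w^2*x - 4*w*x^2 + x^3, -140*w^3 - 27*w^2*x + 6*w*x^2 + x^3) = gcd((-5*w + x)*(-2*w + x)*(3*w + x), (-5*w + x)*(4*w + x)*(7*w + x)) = -5*w + x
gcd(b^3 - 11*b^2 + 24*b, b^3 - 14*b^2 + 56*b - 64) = b - 8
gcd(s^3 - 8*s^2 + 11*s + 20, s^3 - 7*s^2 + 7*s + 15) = s^2 - 4*s - 5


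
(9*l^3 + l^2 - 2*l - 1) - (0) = 9*l^3 + l^2 - 2*l - 1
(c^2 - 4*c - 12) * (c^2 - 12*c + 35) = c^4 - 16*c^3 + 71*c^2 + 4*c - 420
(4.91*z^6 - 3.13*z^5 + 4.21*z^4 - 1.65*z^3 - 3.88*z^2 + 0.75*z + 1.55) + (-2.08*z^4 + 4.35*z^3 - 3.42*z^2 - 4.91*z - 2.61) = 4.91*z^6 - 3.13*z^5 + 2.13*z^4 + 2.7*z^3 - 7.3*z^2 - 4.16*z - 1.06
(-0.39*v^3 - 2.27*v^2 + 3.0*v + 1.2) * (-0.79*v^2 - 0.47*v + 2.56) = 0.3081*v^5 + 1.9766*v^4 - 2.3015*v^3 - 8.1692*v^2 + 7.116*v + 3.072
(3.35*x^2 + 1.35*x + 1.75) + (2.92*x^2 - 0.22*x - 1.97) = 6.27*x^2 + 1.13*x - 0.22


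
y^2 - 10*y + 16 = (y - 8)*(y - 2)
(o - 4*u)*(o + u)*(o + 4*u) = o^3 + o^2*u - 16*o*u^2 - 16*u^3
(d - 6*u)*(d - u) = d^2 - 7*d*u + 6*u^2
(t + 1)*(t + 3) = t^2 + 4*t + 3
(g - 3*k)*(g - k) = g^2 - 4*g*k + 3*k^2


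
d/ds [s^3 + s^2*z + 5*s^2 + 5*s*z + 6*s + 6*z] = 3*s^2 + 2*s*z + 10*s + 5*z + 6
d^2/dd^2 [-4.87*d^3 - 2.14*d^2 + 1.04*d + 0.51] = -29.22*d - 4.28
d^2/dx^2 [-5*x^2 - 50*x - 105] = -10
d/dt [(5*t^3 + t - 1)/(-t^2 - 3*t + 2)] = (-5*t^4 - 30*t^3 + 31*t^2 - 2*t - 1)/(t^4 + 6*t^3 + 5*t^2 - 12*t + 4)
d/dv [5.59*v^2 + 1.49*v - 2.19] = 11.18*v + 1.49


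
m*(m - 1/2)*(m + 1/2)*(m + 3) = m^4 + 3*m^3 - m^2/4 - 3*m/4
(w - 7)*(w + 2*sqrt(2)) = w^2 - 7*w + 2*sqrt(2)*w - 14*sqrt(2)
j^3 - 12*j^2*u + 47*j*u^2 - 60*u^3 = (j - 5*u)*(j - 4*u)*(j - 3*u)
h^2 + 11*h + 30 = (h + 5)*(h + 6)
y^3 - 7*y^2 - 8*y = y*(y - 8)*(y + 1)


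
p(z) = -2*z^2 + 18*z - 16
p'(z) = 18 - 4*z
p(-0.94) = -34.69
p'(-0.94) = 21.76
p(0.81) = -2.73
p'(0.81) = 14.76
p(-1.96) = -58.96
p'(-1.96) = 25.84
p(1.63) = 8.03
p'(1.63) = 11.48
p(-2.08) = -62.09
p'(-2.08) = 26.32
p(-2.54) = -74.62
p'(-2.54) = 28.16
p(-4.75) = -146.62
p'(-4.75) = 37.00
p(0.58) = -6.23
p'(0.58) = 15.68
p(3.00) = 20.00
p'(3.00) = 6.00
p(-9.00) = -340.00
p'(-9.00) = 54.00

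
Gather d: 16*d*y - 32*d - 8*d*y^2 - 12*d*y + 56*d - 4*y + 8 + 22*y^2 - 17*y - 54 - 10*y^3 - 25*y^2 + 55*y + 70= d*(-8*y^2 + 4*y + 24) - 10*y^3 - 3*y^2 + 34*y + 24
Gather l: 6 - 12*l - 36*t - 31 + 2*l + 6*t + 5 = -10*l - 30*t - 20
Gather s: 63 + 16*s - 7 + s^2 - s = s^2 + 15*s + 56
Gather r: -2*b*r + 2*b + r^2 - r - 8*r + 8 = 2*b + r^2 + r*(-2*b - 9) + 8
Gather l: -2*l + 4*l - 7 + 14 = 2*l + 7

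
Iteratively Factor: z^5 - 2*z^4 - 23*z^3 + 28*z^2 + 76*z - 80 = (z - 1)*(z^4 - z^3 - 24*z^2 + 4*z + 80) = (z - 1)*(z + 4)*(z^3 - 5*z^2 - 4*z + 20) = (z - 2)*(z - 1)*(z + 4)*(z^2 - 3*z - 10) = (z - 5)*(z - 2)*(z - 1)*(z + 4)*(z + 2)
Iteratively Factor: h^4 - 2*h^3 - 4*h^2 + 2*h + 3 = (h - 1)*(h^3 - h^2 - 5*h - 3) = (h - 3)*(h - 1)*(h^2 + 2*h + 1) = (h - 3)*(h - 1)*(h + 1)*(h + 1)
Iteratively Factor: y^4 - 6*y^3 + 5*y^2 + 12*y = (y - 3)*(y^3 - 3*y^2 - 4*y) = (y - 4)*(y - 3)*(y^2 + y) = y*(y - 4)*(y - 3)*(y + 1)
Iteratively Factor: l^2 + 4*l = (l + 4)*(l)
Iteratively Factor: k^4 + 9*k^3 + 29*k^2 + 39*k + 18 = (k + 1)*(k^3 + 8*k^2 + 21*k + 18) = (k + 1)*(k + 2)*(k^2 + 6*k + 9) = (k + 1)*(k + 2)*(k + 3)*(k + 3)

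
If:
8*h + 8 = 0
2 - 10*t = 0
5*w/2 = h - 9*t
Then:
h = -1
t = 1/5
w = -28/25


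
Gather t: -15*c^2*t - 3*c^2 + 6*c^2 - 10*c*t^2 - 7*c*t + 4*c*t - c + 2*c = 3*c^2 - 10*c*t^2 + c + t*(-15*c^2 - 3*c)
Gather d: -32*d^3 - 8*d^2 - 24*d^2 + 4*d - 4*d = -32*d^3 - 32*d^2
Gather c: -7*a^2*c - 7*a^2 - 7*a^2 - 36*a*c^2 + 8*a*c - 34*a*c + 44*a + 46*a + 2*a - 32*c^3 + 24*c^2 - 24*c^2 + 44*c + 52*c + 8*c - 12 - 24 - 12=-14*a^2 - 36*a*c^2 + 92*a - 32*c^3 + c*(-7*a^2 - 26*a + 104) - 48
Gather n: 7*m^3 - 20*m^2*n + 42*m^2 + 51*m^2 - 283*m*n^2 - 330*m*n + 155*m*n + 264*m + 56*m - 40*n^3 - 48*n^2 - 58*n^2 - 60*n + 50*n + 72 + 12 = 7*m^3 + 93*m^2 + 320*m - 40*n^3 + n^2*(-283*m - 106) + n*(-20*m^2 - 175*m - 10) + 84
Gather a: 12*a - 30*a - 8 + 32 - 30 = -18*a - 6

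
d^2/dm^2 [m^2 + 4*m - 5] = 2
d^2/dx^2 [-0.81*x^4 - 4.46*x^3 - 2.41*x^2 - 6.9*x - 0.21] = -9.72*x^2 - 26.76*x - 4.82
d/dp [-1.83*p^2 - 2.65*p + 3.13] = -3.66*p - 2.65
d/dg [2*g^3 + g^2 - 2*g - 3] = 6*g^2 + 2*g - 2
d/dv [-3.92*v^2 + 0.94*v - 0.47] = 0.94 - 7.84*v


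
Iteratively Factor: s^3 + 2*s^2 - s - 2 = (s + 1)*(s^2 + s - 2) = (s + 1)*(s + 2)*(s - 1)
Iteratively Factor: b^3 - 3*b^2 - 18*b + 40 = (b + 4)*(b^2 - 7*b + 10) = (b - 5)*(b + 4)*(b - 2)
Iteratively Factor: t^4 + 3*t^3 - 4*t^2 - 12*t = (t)*(t^3 + 3*t^2 - 4*t - 12) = t*(t + 2)*(t^2 + t - 6) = t*(t + 2)*(t + 3)*(t - 2)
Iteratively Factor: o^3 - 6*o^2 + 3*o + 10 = (o - 5)*(o^2 - o - 2) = (o - 5)*(o + 1)*(o - 2)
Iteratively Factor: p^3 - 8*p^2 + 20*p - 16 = (p - 4)*(p^2 - 4*p + 4) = (p - 4)*(p - 2)*(p - 2)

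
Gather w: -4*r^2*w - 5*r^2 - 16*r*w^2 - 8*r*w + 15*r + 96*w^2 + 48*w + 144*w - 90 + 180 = -5*r^2 + 15*r + w^2*(96 - 16*r) + w*(-4*r^2 - 8*r + 192) + 90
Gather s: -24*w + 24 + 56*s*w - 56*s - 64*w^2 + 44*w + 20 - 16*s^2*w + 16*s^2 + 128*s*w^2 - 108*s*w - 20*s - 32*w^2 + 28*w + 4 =s^2*(16 - 16*w) + s*(128*w^2 - 52*w - 76) - 96*w^2 + 48*w + 48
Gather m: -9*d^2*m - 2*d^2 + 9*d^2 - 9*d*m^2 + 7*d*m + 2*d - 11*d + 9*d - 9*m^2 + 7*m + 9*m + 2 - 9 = 7*d^2 + m^2*(-9*d - 9) + m*(-9*d^2 + 7*d + 16) - 7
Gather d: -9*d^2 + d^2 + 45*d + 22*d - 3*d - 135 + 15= -8*d^2 + 64*d - 120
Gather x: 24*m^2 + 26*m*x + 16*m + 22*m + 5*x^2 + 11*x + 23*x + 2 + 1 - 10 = 24*m^2 + 38*m + 5*x^2 + x*(26*m + 34) - 7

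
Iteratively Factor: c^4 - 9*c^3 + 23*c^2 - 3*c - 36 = (c - 3)*(c^3 - 6*c^2 + 5*c + 12) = (c - 3)*(c + 1)*(c^2 - 7*c + 12) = (c - 3)^2*(c + 1)*(c - 4)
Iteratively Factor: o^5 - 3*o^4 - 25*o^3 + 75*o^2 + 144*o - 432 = (o + 4)*(o^4 - 7*o^3 + 3*o^2 + 63*o - 108) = (o - 4)*(o + 4)*(o^3 - 3*o^2 - 9*o + 27) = (o - 4)*(o - 3)*(o + 4)*(o^2 - 9) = (o - 4)*(o - 3)*(o + 3)*(o + 4)*(o - 3)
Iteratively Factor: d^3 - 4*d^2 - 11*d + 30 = (d + 3)*(d^2 - 7*d + 10) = (d - 2)*(d + 3)*(d - 5)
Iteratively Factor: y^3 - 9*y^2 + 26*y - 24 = (y - 3)*(y^2 - 6*y + 8) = (y - 4)*(y - 3)*(y - 2)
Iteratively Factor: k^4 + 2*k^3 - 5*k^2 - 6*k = (k - 2)*(k^3 + 4*k^2 + 3*k) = (k - 2)*(k + 3)*(k^2 + k) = k*(k - 2)*(k + 3)*(k + 1)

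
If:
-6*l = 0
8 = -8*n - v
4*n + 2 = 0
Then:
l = 0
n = -1/2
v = -4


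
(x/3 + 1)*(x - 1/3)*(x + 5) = x^3/3 + 23*x^2/9 + 37*x/9 - 5/3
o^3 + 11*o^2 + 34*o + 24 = (o + 1)*(o + 4)*(o + 6)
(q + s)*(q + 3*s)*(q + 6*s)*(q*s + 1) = q^4*s + 10*q^3*s^2 + q^3 + 27*q^2*s^3 + 10*q^2*s + 18*q*s^4 + 27*q*s^2 + 18*s^3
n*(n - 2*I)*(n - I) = n^3 - 3*I*n^2 - 2*n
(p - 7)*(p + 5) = p^2 - 2*p - 35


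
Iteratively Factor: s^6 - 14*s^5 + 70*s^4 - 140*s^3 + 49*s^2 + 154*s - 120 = (s + 1)*(s^5 - 15*s^4 + 85*s^3 - 225*s^2 + 274*s - 120) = (s - 1)*(s + 1)*(s^4 - 14*s^3 + 71*s^2 - 154*s + 120) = (s - 3)*(s - 1)*(s + 1)*(s^3 - 11*s^2 + 38*s - 40) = (s - 5)*(s - 3)*(s - 1)*(s + 1)*(s^2 - 6*s + 8) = (s - 5)*(s - 4)*(s - 3)*(s - 1)*(s + 1)*(s - 2)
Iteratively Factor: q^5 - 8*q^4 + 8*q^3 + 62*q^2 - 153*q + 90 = (q - 3)*(q^4 - 5*q^3 - 7*q^2 + 41*q - 30) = (q - 5)*(q - 3)*(q^3 - 7*q + 6) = (q - 5)*(q - 3)*(q - 1)*(q^2 + q - 6) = (q - 5)*(q - 3)*(q - 2)*(q - 1)*(q + 3)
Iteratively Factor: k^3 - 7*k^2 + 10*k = (k)*(k^2 - 7*k + 10) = k*(k - 5)*(k - 2)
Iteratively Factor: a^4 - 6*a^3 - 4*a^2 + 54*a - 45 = (a + 3)*(a^3 - 9*a^2 + 23*a - 15) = (a - 3)*(a + 3)*(a^2 - 6*a + 5) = (a - 5)*(a - 3)*(a + 3)*(a - 1)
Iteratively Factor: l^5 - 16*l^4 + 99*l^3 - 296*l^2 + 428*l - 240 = (l - 2)*(l^4 - 14*l^3 + 71*l^2 - 154*l + 120) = (l - 2)^2*(l^3 - 12*l^2 + 47*l - 60) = (l - 5)*(l - 2)^2*(l^2 - 7*l + 12) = (l - 5)*(l - 3)*(l - 2)^2*(l - 4)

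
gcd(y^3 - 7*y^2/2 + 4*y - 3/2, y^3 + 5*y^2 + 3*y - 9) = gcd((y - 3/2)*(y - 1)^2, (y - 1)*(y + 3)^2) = y - 1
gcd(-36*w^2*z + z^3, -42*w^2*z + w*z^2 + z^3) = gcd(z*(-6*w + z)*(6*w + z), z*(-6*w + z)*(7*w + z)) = -6*w*z + z^2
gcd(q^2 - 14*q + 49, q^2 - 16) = 1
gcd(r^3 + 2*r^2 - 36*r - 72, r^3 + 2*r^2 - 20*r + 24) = r + 6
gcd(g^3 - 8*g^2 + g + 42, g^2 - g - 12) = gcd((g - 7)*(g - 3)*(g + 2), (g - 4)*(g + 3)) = 1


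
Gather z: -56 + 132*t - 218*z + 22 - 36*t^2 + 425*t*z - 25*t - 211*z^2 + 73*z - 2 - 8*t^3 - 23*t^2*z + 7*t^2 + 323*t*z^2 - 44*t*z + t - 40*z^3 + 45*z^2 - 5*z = -8*t^3 - 29*t^2 + 108*t - 40*z^3 + z^2*(323*t - 166) + z*(-23*t^2 + 381*t - 150) - 36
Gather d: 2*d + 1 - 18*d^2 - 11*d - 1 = -18*d^2 - 9*d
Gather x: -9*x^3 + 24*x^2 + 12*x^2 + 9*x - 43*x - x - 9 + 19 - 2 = -9*x^3 + 36*x^2 - 35*x + 8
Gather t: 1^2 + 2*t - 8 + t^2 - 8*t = t^2 - 6*t - 7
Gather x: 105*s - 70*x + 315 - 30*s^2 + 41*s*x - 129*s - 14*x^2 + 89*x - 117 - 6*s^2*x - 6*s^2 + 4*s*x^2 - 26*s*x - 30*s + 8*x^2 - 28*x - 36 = -36*s^2 - 54*s + x^2*(4*s - 6) + x*(-6*s^2 + 15*s - 9) + 162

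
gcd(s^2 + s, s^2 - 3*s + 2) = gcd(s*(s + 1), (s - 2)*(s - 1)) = 1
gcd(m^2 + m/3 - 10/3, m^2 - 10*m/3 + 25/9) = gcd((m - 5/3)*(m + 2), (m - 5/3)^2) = m - 5/3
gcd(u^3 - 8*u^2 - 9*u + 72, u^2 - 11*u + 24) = u^2 - 11*u + 24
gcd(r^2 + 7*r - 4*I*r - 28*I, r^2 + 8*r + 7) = r + 7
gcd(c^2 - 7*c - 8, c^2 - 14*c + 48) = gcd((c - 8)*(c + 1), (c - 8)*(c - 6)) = c - 8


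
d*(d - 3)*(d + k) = d^3 + d^2*k - 3*d^2 - 3*d*k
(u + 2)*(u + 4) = u^2 + 6*u + 8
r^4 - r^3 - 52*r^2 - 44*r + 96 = (r - 8)*(r - 1)*(r + 2)*(r + 6)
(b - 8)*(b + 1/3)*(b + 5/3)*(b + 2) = b^4 - 4*b^3 - 247*b^2/9 - 106*b/3 - 80/9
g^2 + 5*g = g*(g + 5)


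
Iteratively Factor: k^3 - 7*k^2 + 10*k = (k - 5)*(k^2 - 2*k) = (k - 5)*(k - 2)*(k)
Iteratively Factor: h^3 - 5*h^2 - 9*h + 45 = (h + 3)*(h^2 - 8*h + 15) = (h - 3)*(h + 3)*(h - 5)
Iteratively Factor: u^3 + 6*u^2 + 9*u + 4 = (u + 1)*(u^2 + 5*u + 4) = (u + 1)^2*(u + 4)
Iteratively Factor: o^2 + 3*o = (o + 3)*(o)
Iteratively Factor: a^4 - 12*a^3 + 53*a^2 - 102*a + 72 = (a - 2)*(a^3 - 10*a^2 + 33*a - 36) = (a - 3)*(a - 2)*(a^2 - 7*a + 12) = (a - 4)*(a - 3)*(a - 2)*(a - 3)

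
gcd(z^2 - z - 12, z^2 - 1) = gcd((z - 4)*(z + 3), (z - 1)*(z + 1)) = 1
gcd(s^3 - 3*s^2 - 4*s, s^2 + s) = s^2 + s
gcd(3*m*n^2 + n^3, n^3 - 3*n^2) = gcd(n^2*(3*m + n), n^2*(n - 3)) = n^2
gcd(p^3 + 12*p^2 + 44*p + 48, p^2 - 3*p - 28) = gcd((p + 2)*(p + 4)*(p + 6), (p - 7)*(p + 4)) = p + 4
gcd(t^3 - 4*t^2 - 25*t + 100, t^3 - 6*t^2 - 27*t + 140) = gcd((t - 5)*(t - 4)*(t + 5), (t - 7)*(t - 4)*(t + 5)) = t^2 + t - 20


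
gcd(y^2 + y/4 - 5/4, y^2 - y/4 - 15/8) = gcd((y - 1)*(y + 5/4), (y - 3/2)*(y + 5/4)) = y + 5/4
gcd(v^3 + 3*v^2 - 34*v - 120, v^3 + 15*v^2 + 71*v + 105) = v + 5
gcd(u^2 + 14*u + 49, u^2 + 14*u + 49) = u^2 + 14*u + 49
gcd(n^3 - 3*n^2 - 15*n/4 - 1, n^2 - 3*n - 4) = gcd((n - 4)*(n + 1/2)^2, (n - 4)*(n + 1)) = n - 4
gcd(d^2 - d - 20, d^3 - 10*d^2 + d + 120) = d - 5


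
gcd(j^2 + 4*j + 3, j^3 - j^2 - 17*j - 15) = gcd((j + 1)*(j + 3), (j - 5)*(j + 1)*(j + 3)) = j^2 + 4*j + 3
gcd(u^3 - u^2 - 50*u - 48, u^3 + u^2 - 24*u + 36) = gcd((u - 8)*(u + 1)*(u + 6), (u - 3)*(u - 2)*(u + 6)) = u + 6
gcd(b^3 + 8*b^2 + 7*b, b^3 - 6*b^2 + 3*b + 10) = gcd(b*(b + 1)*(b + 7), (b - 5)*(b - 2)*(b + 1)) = b + 1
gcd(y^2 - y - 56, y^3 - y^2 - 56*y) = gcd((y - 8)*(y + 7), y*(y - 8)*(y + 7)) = y^2 - y - 56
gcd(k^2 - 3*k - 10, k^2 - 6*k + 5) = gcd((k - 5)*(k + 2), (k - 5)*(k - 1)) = k - 5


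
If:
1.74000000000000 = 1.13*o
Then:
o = 1.54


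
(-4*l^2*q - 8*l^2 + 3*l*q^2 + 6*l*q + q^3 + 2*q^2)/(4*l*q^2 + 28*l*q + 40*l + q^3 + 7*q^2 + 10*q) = (-l + q)/(q + 5)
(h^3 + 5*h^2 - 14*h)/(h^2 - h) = (h^2 + 5*h - 14)/(h - 1)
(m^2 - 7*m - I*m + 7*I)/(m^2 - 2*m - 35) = (m - I)/(m + 5)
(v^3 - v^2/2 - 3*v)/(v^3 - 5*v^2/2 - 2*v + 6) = v/(v - 2)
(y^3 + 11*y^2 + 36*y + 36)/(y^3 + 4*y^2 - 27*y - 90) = (y + 2)/(y - 5)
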